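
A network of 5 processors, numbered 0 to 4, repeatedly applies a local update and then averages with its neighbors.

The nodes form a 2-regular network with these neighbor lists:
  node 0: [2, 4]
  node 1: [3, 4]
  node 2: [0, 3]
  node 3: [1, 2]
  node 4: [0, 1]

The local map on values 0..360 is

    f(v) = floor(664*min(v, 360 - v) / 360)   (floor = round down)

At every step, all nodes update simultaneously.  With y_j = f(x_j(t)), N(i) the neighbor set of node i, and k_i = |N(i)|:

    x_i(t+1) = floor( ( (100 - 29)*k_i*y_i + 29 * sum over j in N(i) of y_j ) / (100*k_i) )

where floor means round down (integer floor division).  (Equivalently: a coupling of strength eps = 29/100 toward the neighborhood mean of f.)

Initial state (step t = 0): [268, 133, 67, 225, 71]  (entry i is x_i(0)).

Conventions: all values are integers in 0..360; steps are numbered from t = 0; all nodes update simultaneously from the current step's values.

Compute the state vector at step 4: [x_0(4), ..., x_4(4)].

Simulating step by step:
t=0: [268, 133, 67, 225, 71]
t=1: [156, 228, 147, 230, 152]
t=2: [283, 247, 268, 244, 275]
t=3: [147, 201, 171, 205, 161]
t=4: [281, 292, 304, 290, 291]

Answer: [281, 292, 304, 290, 291]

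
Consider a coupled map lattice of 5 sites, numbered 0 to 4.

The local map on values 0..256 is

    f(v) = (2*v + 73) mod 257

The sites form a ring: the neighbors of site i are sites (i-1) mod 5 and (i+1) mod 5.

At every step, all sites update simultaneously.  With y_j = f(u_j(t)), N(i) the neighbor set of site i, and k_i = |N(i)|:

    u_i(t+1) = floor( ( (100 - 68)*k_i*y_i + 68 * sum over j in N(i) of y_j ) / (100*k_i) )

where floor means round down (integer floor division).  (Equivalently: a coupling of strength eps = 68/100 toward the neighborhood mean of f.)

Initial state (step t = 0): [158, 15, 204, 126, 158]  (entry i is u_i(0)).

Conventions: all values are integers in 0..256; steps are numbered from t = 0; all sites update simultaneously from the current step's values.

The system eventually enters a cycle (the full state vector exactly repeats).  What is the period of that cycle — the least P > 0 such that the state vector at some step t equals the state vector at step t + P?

Answer: 16
Key observation: The state at step 87, [148, 151, 156, 156, 151], reappears at step 103 — and no state repeats earlier — so the cycle the system enters has period 16.

Derivation:
t=0: [158, 15, 204, 126, 158]
t=1: [122, 154, 129, 142, 110]
t=2: [73, 85, 99, 69, 65]
t=3: [221, 156, 158, 141, 211]
t=4: [124, 86, 119, 157, 109]
t=5: [115, 118, 144, 71, 76]
t=6: [108, 67, 124, 180, 160]
t=7: [126, 98, 150, 124, 114]
t=8: [40, 66, 62, 74, 58]
t=9: [182, 184, 207, 201, 187]
t=10: [184, 198, 210, 212, 196]
t=11: [201, 210, 229, 227, 210]
t=12: [230, 155, 90, 90, 154]
t=13: [91, 132, 209, 209, 132]
t=14: [136, 191, 181, 181, 191]
t=15: [162, 153, 184, 184, 153]
t=16: [127, 149, 162, 162, 149]
t=17: [99, 107, 131, 131, 107]
t=18: [24, 40, 61, 61, 40]
t=19: [142, 156, 180, 180, 156]
t=20: [119, 134, 159, 159, 134]
t=21: [74, 90, 117, 117, 90]
t=22: [242, 173, 119, 119, 173]
t=23: [123, 84, 90, 90, 84]
t=24: [183, 184, 248, 248, 184]
t=25: [183, 139, 98, 98, 139]
t=26: [122, 96, 39, 39, 96]
t=27: [24, 74, 102, 102, 74]
t=28: [189, 118, 88, 88, 118]
t=29: [97, 167, 182, 182, 167]
t=30: [105, 112, 169, 169, 112]
t=31: [35, 74, 115, 115, 74]
t=32: [196, 134, 105, 105, 134]
t=33: [123, 106, 45, 45, 106]
t=34: [38, 85, 117, 117, 85]
t=35: [212, 145, 115, 115, 145]
t=36: [148, 131, 66, 66, 131]
t=37: [88, 132, 161, 161, 132]
t=38: [134, 157, 118, 118, 157]
t=39: [115, 87, 78, 78, 87]
t=40: [182, 172, 235, 235, 172]
t=41: [166, 122, 73, 73, 122]
t=42: [88, 143, 164, 164, 143]
t=43: [149, 166, 129, 129, 166]
t=44: [137, 111, 99, 99, 111]
t=45: [54, 47, 22, 22, 47]
t=46: [171, 154, 134, 134, 154]
t=47: [134, 121, 97, 97, 121]
t=48: [66, 50, 26, 26, 50]
t=49: [183, 167, 141, 141, 167]
t=50: [160, 143, 115, 115, 143]
t=51: [112, 94, 65, 65, 94]
t=52: [15, 83, 135, 135, 83]
t=53: [195, 140, 138, 138, 140]
t=54: [131, 132, 93, 93, 132]
t=55: [79, 52, 28, 28, 52]
t=56: [194, 179, 145, 145, 179]
t=57: [183, 161, 129, 129, 161]
t=58: [152, 131, 95, 95, 131]
t=59: [91, 67, 30, 30, 67]
t=60: [222, 198, 158, 158, 198]
t=61: [145, 113, 159, 159, 113]
t=62: [62, 95, 102, 102, 95]
t=63: [67, 75, 15, 15, 75]
t=64: [217, 176, 143, 143, 176]
t=65: [194, 173, 124, 124, 173]
t=66: [175, 142, 97, 97, 142]
t=67: [121, 91, 40, 40, 91]
t=68: [191, 153, 187, 187, 153]
t=69: [146, 170, 166, 166, 170]
t=70: [140, 136, 150, 150, 136]
t=71: [90, 100, 106, 106, 100]
t=72: [91, 100, 23, 23, 100]
t=73: [92, 132, 83, 83, 132]
t=74: [54, 106, 184, 184, 106]
t=75: [76, 133, 130, 130, 133]
t=76: [127, 128, 78, 78, 128]
t=77: [71, 124, 175, 175, 124]
t=78: [112, 150, 131, 131, 150]
t=79: [91, 77, 90, 90, 77]
t=80: [235, 245, 244, 244, 245]
t=81: [42, 41, 47, 47, 41]
t=82: [155, 159, 162, 162, 159]
t=83: [131, 133, 137, 137, 133]
t=84: [80, 83, 87, 87, 83]
t=85: [237, 239, 244, 244, 239]
t=86: [35, 39, 43, 43, 39]
t=87: [148, 151, 156, 156, 151]
t=88: [116, 119, 124, 124, 119]
t=89: [52, 55, 60, 60, 55]
t=90: [181, 184, 189, 189, 184]
t=91: [182, 185, 190, 190, 185]
t=92: [184, 187, 192, 192, 187]
t=93: [188, 191, 196, 196, 191]
t=94: [196, 199, 204, 204, 199]
t=95: [212, 215, 220, 220, 215]
t=96: [244, 247, 252, 252, 247]
t=97: [51, 54, 59, 59, 54]
t=98: [179, 182, 187, 187, 182]
t=99: [178, 181, 186, 186, 181]
t=100: [176, 179, 184, 184, 179]
t=101: [172, 175, 180, 180, 175]
t=102: [164, 167, 172, 172, 167]
t=103: [148, 151, 156, 156, 151]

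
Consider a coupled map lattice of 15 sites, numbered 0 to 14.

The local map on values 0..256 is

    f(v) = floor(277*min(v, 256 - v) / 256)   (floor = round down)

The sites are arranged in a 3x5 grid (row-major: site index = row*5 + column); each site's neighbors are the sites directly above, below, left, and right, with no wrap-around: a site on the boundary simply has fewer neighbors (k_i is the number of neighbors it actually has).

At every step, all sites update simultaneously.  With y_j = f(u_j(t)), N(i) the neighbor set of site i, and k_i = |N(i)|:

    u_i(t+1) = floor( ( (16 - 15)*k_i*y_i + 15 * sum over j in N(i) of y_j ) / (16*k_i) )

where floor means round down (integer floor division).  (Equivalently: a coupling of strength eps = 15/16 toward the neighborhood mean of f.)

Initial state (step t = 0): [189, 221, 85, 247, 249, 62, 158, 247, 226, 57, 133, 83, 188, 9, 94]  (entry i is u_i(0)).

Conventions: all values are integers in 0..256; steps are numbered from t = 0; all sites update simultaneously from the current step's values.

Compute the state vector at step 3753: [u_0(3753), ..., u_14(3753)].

Answer: [133, 133, 133, 131, 132, 133, 133, 132, 132, 130, 133, 133, 133, 131, 132]
Key observation: The state at step 18, [133, 133, 133, 133, 135, 133, 133, 133, 134, 134, 133, 133, 133, 133, 135], reappears at step 20: the system is in a cycle of period 2 from step 18 on.  Therefore the state at step 3753 equals the state at step 18 + ((3753 - 18) mod 2) = 19, which is [133, 133, 133, 131, 132, 133, 133, 132, 132, 130, 133, 133, 133, 131, 132].

Derivation:
t=0: [189, 221, 85, 247, 249, 62, 158, 247, 226, 57, 133, 83, 188, 9, 94]
t=1: [53, 86, 22, 41, 33, 101, 53, 71, 22, 47, 81, 103, 38, 64, 39]
t=2: [98, 48, 68, 28, 46, 69, 94, 38, 57, 34, 108, 64, 82, 37, 58]
t=3: [65, 90, 42, 59, 34, 105, 61, 78, 38, 56, 74, 99, 52, 68, 39]
t=4: [102, 62, 79, 42, 59, 74, 98, 54, 68, 40, 108, 69, 86, 48, 64]
t=5: [75, 98, 58, 71, 45, 108, 72, 87, 50, 66, 79, 103, 63, 76, 48]
t=6: [109, 75, 90, 56, 71, 83, 104, 67, 79, 52, 111, 78, 93, 59, 74]
t=7: [87, 106, 72, 84, 59, 114, 83, 96, 64, 78, 88, 109, 74, 86, 60]
t=8: [116, 88, 100, 70, 85, 94, 112, 80, 91, 66, 118, 89, 102, 72, 86]
t=9: [99, 116, 86, 97, 74, 122, 96, 107, 78, 92, 100, 117, 87, 98, 75]
t=10: [127, 102, 113, 86, 100, 107, 123, 94, 104, 82, 127, 103, 114, 87, 101]
t=11: [114, 129, 102, 112, 91, 134, 110, 121, 95, 108, 114, 129, 103, 113, 92]
t=12: [133, 118, 128, 104, 117, 122, 133, 111, 120, 100, 133, 118, 128, 105, 117]
t=13: [129, 134, 120, 129, 111, 132, 126, 133, 114, 125, 129, 134, 121, 129, 111]
t=14: [133, 133, 133, 124, 135, 136, 132, 129, 134, 121, 133, 134, 133, 125, 135]
t=15: [131, 133, 134, 131, 131, 133, 132, 133, 133, 130, 130, 133, 134, 131, 132]
t=16: [133, 133, 133, 133, 135, 134, 133, 132, 134, 134, 133, 133, 133, 133, 135]
t=17: [132, 133, 133, 131, 132, 132, 133, 132, 132, 130, 132, 133, 133, 131, 132]
t=18: [133, 133, 133, 133, 135, 133, 133, 133, 134, 134, 133, 133, 133, 133, 135]
t=19: [133, 133, 133, 131, 132, 133, 133, 132, 132, 130, 133, 133, 133, 131, 132]
t=20: [133, 133, 133, 133, 135, 133, 133, 133, 134, 134, 133, 133, 133, 133, 135]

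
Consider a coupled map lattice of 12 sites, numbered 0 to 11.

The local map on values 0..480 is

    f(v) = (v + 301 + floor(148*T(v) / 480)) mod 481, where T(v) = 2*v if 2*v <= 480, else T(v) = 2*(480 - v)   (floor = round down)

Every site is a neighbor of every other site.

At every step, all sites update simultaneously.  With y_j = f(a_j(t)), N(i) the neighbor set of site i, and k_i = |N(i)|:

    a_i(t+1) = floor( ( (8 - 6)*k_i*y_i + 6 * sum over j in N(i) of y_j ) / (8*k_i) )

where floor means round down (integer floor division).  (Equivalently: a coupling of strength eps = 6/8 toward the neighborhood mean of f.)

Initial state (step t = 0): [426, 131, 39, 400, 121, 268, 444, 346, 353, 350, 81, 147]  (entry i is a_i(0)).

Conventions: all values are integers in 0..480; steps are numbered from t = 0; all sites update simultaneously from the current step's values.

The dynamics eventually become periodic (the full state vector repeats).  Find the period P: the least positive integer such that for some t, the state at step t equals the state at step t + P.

Simulating step by step:
t=0: [426, 131, 39, 400, 121, 268, 444, 346, 353, 350, 81, 147]
t=1: [234, 189, 250, 232, 186, 223, 236, 229, 229, 229, 262, 194]
t=2: [182, 169, 184, 181, 168, 179, 183, 181, 181, 181, 185, 170]
t=3: [109, 105, 109, 109, 105, 108, 109, 109, 109, 109, 110, 105]
t=4: [475, 474, 475, 475, 474, 475, 475, 475, 475, 475, 475, 474]
t=5: [297, 297, 297, 297, 297, 297, 297, 297, 297, 297, 297, 297]
t=6: [229, 229, 229, 229, 229, 229, 229, 229, 229, 229, 229, 229]
t=7: [190, 190, 190, 190, 190, 190, 190, 190, 190, 190, 190, 190]
t=8: [127, 127, 127, 127, 127, 127, 127, 127, 127, 127, 127, 127]
t=9: [25, 25, 25, 25, 25, 25, 25, 25, 25, 25, 25, 25]
t=10: [341, 341, 341, 341, 341, 341, 341, 341, 341, 341, 341, 341]
t=11: [246, 246, 246, 246, 246, 246, 246, 246, 246, 246, 246, 246]
t=12: [210, 210, 210, 210, 210, 210, 210, 210, 210, 210, 210, 210]
t=13: [159, 159, 159, 159, 159, 159, 159, 159, 159, 159, 159, 159]
t=14: [77, 77, 77, 77, 77, 77, 77, 77, 77, 77, 77, 77]
t=15: [425, 425, 425, 425, 425, 425, 425, 425, 425, 425, 425, 425]
t=16: [278, 278, 278, 278, 278, 278, 278, 278, 278, 278, 278, 278]
t=17: [222, 222, 222, 222, 222, 222, 222, 222, 222, 222, 222, 222]
t=18: [178, 178, 178, 178, 178, 178, 178, 178, 178, 178, 178, 178]
t=19: [107, 107, 107, 107, 107, 107, 107, 107, 107, 107, 107, 107]
t=20: [473, 473, 473, 473, 473, 473, 473, 473, 473, 473, 473, 473]
t=21: [297, 297, 297, 297, 297, 297, 297, 297, 297, 297, 297, 297]

Answer: 16
Key observation: The state at step 5, [297, 297, 297, 297, 297, 297, 297, 297, 297, 297, 297, 297], reappears at step 21 — and no state repeats earlier — so the cycle the system enters has period 16.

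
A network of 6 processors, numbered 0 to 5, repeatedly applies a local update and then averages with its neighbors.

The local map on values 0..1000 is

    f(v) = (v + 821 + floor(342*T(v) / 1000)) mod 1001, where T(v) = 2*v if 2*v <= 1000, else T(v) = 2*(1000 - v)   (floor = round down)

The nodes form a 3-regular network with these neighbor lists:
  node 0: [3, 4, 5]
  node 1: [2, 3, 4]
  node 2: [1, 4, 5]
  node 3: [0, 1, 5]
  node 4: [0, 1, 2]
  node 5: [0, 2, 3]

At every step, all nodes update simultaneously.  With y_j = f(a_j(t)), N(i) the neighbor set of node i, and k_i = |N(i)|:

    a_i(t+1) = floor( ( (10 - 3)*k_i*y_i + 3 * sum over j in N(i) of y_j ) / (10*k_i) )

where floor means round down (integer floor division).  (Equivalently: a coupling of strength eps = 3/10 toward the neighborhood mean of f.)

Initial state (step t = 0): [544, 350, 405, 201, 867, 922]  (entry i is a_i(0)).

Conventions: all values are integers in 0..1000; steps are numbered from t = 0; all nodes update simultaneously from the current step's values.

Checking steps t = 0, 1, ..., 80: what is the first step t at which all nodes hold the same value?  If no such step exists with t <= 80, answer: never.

Answer: 7
Key observation: Synchronization is absorbing here: once all nodes are equal they stay equal, and step 7 is the first all-equal step.

Derivation:
t=0: [544, 350, 405, 201, 867, 922]  (not all equal)
t=1: [645, 430, 549, 298, 702, 690]  (not all equal)
t=2: [671, 553, 673, 422, 700, 675]  (not all equal)
t=3: [698, 671, 713, 582, 718, 698]  (not all equal)
t=4: [720, 715, 727, 697, 727, 720]  (not all equal)
t=5: [730, 729, 732, 725, 732, 730]  (not all equal)
t=6: [734, 734, 734, 733, 734, 734]  (not all equal)
t=7: [735, 735, 735, 735, 735, 735]  (all equal)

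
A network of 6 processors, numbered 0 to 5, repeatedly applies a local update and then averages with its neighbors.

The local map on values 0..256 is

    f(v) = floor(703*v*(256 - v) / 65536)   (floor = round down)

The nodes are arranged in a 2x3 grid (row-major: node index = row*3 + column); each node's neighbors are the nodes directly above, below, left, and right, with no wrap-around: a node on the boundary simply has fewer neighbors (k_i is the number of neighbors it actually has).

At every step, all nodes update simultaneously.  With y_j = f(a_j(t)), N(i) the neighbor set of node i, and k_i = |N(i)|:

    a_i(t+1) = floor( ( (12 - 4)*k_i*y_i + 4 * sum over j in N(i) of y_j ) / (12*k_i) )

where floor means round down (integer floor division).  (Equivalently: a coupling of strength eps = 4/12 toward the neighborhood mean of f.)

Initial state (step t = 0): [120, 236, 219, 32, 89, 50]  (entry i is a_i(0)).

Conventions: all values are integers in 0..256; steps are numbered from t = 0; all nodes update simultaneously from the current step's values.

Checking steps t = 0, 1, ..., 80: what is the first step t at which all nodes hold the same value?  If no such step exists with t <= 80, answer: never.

Simulating step by step:
t=0: [120, 236, 219, 32, 89, 50]  (not all equal)
t=1: [137, 80, 84, 106, 132, 114]  (not all equal)
t=2: [169, 156, 156, 171, 171, 170]  (not all equal)
t=3: [158, 164, 165, 155, 156, 157]  (not all equal)
t=4: [165, 162, 161, 166, 166, 165]  (not all equal)
t=5: [161, 162, 163, 160, 160, 161]  (not all equal)
t=6: [163, 163, 162, 164, 163, 163]  (not all equal)
t=7: [161, 162, 162, 161, 161, 162]  (not all equal)
t=8: [163, 163, 163, 164, 163, 163]  (not all equal)
t=9: [161, 162, 162, 161, 161, 162]  (not all equal)

Answer: never
Key observation: The state at step 7 reappears at step 9 — the system is in a cycle of period 2 from step 7 on.  No step 0..9 is synchronized, and the cycle repeats forever, so no step up to 80 (or ever) has all nodes equal.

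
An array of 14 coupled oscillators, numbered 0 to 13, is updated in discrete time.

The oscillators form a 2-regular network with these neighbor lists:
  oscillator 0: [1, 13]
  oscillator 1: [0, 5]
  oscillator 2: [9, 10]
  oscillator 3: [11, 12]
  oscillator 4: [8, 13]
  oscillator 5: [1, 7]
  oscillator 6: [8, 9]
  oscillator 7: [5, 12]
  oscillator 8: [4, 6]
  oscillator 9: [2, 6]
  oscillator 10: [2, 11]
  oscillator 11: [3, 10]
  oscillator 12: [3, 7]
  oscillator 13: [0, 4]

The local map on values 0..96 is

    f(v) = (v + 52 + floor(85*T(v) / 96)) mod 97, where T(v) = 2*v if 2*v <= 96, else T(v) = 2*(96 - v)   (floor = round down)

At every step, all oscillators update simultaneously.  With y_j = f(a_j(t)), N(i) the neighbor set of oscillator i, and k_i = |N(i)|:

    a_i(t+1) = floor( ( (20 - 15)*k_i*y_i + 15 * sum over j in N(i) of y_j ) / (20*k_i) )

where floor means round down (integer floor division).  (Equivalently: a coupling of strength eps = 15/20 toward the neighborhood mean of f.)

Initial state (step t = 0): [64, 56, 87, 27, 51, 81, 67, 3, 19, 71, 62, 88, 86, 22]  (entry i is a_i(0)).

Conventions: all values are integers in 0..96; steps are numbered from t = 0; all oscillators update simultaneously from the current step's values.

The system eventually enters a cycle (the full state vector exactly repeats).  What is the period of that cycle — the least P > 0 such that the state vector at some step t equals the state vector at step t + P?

Answer: 2
Key observation: The state at step 12, [71, 71, 71, 71, 70, 71, 71, 71, 70, 71, 71, 71, 71, 70], reappears at step 14 — and no state repeats earlier — so the cycle the system enters has period 2.

Derivation:
t=0: [64, 56, 87, 27, 51, 81, 67, 3, 19, 71, 62, 88, 86, 22]
t=1: [54, 71, 69, 50, 29, 68, 47, 60, 61, 66, 62, 54, 47, 63]
t=2: [75, 75, 74, 84, 66, 73, 77, 78, 64, 77, 77, 81, 82, 63]
t=3: [70, 67, 65, 61, 75, 66, 68, 64, 70, 65, 64, 62, 61, 71]
t=4: [71, 72, 74, 77, 69, 74, 72, 75, 69, 73, 75, 76, 76, 69]
t=5: [70, 68, 67, 65, 71, 67, 69, 66, 70, 68, 66, 66, 66, 70]
t=6: [71, 72, 73, 74, 70, 73, 71, 73, 70, 72, 73, 74, 74, 70]
t=7: [70, 69, 68, 67, 71, 68, 70, 67, 70, 69, 67, 67, 67, 70]
t=8: [71, 71, 72, 73, 70, 72, 71, 72, 70, 71, 72, 73, 73, 70]
t=9: [70, 69, 69, 68, 71, 69, 70, 68, 70, 69, 68, 68, 68, 70]
t=10: [71, 71, 71, 72, 70, 71, 71, 71, 70, 71, 71, 72, 72, 70]
t=11: [70, 70, 70, 69, 71, 70, 70, 69, 70, 70, 69, 69, 69, 70]
t=12: [71, 71, 71, 71, 70, 71, 71, 71, 70, 71, 71, 71, 71, 70]
t=13: [70, 70, 70, 70, 71, 70, 70, 70, 70, 70, 70, 70, 70, 70]
t=14: [71, 71, 71, 71, 70, 71, 71, 71, 70, 71, 71, 71, 71, 70]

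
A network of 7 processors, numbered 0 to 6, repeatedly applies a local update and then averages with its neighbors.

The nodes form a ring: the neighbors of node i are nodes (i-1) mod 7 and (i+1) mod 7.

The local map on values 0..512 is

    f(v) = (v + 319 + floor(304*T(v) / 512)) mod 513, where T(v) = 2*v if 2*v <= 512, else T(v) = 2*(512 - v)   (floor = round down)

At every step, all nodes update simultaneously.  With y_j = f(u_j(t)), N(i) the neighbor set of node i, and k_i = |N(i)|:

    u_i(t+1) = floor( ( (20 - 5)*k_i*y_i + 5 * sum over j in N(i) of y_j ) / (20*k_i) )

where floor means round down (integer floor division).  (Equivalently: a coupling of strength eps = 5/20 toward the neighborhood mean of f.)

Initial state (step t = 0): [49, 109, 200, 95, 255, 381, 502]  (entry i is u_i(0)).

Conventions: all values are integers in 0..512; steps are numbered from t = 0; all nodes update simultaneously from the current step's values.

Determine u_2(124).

Simulating step by step:
t=0: [49, 109, 200, 95, 255, 381, 502]
t=1: [364, 116, 189, 85, 316, 341, 335]
t=2: [310, 114, 234, 449, 372, 350, 350]
t=3: [316, 125, 285, 329, 342, 347, 348]
t=4: [318, 148, 323, 352, 349, 348, 348]
t=5: [325, 185, 324, 348, 348, 348, 348]
t=6: [334, 245, 334, 348, 348, 348, 348]
t=7: [349, 343, 349, 348, 348, 348, 348]
t=8: [348, 348, 348, 348, 348, 348, 348]
t=9: [348, 348, 348, 348, 348, 348, 348]

Answer: u_2(124) = 348
Key observation: The state at step 8, [348, 348, 348, 348, 348, 348, 348], reappears at step 9: the system is in a cycle of period 1 from step 8 on.  Therefore the state at step 124 equals the state at step 8 + ((124 - 8) mod 1) = 8, which is [348, 348, 348, 348, 348, 348, 348].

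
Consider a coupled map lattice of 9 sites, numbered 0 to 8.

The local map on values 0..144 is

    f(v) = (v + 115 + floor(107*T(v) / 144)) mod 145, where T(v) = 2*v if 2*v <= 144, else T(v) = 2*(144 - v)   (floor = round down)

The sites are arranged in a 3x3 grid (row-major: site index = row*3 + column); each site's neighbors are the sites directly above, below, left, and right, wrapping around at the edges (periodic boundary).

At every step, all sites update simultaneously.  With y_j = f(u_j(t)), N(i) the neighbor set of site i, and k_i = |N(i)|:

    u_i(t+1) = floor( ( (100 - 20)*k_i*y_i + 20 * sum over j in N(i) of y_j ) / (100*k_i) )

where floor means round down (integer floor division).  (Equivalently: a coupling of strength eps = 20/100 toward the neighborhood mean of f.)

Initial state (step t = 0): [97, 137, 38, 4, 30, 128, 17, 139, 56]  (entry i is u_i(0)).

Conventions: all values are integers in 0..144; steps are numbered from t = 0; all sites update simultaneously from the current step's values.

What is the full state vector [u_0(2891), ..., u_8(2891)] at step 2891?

Answer: [124, 124, 124, 124, 124, 124, 124, 124, 124]
Key observation: The state at step 7, [124, 124, 124, 124, 124, 124, 124, 124, 124], reappears at step 9: the system is in a cycle of period 2 from step 7 on.  Therefore the state at step 2891 equals the state at step 7 + ((2891 - 7) mod 2) = 7, which is [124, 124, 124, 124, 124, 124, 124, 124, 124].

Derivation:
t=0: [97, 137, 38, 4, 30, 128, 17, 139, 56]
t=1: [124, 111, 75, 114, 59, 113, 33, 106, 102]
t=2: [114, 122, 27, 123, 118, 122, 67, 127, 122]
t=3: [123, 119, 54, 124, 125, 119, 133, 123, 120]
t=4: [122, 124, 108, 123, 123, 124, 120, 123, 123]
t=5: [124, 123, 129, 124, 123, 123, 124, 124, 124]
t=6: [122, 123, 121, 123, 123, 123, 123, 123, 122]
t=7: [124, 124, 124, 124, 124, 124, 124, 124, 124]
t=8: [123, 123, 123, 123, 123, 123, 123, 123, 123]
t=9: [124, 124, 124, 124, 124, 124, 124, 124, 124]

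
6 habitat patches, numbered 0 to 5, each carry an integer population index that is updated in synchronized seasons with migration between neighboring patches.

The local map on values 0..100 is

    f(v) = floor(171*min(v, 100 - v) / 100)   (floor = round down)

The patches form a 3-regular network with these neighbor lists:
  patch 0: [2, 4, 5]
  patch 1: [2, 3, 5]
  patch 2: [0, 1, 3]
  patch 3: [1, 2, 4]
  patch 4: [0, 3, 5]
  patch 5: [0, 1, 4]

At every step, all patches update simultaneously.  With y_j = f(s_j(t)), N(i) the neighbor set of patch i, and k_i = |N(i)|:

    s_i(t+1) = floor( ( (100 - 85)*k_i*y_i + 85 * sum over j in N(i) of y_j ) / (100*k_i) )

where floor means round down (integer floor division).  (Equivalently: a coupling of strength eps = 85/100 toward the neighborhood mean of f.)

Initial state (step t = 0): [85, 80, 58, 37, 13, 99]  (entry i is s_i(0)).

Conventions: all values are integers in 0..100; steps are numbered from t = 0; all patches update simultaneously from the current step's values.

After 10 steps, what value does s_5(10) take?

Simulating step by step:
t=0: [85, 80, 58, 37, 13, 99]
t=1: [30, 43, 45, 45, 28, 23]
t=2: [53, 65, 68, 66, 54, 54]
t=3: [71, 62, 63, 62, 72, 73]
t=4: [51, 58, 59, 58, 52, 52]
t=5: [78, 73, 74, 73, 79, 79]
t=6: [37, 42, 43, 42, 38, 38]
t=7: [66, 69, 69, 69, 65, 65]
t=8: [57, 54, 54, 54, 57, 57]
t=9: [74, 76, 76, 76, 74, 74]
t=10: [43, 41, 41, 41, 43, 43]

Answer: s_5(10) = 43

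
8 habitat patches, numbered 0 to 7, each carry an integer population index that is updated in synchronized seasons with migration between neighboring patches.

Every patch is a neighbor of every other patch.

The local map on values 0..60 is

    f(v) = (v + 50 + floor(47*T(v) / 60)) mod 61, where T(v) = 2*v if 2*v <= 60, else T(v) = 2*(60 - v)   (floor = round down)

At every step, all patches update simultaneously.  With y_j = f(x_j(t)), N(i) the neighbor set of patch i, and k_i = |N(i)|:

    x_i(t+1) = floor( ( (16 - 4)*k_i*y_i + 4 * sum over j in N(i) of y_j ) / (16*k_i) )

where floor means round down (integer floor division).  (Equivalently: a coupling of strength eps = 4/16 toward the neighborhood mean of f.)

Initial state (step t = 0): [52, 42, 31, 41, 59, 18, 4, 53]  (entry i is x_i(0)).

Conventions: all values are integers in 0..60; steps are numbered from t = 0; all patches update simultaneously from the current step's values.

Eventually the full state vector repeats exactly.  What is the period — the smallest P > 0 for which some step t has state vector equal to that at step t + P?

Answer: 4
Key observation: The state at step 7, [50, 50, 13, 50, 50, 50, 50, 50], reappears at step 11 — and no state repeats earlier — so the cycle the system enters has period 4.

Derivation:
t=0: [52, 42, 31, 41, 59, 18, 4, 53]
t=1: [51, 55, 16, 55, 48, 38, 56, 50]
t=2: [50, 48, 33, 48, 51, 12, 48, 50]
t=3: [51, 51, 14, 51, 51, 26, 51, 51]
t=4: [52, 52, 31, 52, 52, 53, 52, 52]
t=5: [51, 51, 16, 51, 51, 50, 51, 51]
t=6: [53, 53, 36, 53, 53, 53, 53, 53]
t=7: [50, 50, 13, 50, 50, 50, 50, 50]
t=8: [52, 52, 30, 52, 52, 52, 52, 52]
t=9: [51, 51, 17, 51, 51, 51, 51, 51]
t=10: [53, 53, 37, 53, 53, 53, 53, 53]
t=11: [50, 50, 13, 50, 50, 50, 50, 50]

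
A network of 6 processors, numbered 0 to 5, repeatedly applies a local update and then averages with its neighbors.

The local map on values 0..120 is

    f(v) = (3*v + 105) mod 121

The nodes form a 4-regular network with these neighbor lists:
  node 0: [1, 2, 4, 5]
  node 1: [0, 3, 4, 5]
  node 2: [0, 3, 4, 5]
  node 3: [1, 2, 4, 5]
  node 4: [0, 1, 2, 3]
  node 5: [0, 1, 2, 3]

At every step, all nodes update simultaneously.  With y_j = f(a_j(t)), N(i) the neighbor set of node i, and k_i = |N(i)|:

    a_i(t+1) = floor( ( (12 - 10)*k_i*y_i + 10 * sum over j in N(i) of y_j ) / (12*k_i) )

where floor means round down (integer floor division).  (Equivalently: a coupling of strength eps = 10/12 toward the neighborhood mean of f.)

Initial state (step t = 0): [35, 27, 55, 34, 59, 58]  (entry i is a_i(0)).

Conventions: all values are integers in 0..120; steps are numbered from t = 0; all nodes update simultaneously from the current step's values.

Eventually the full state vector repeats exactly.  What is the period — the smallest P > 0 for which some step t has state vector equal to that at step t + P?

Simulating step by step:
t=0: [35, 27, 55, 34, 59, 58]
t=1: [50, 63, 57, 49, 62, 62]
t=2: [40, 33, 30, 40, 30, 30]
t=3: [80, 88, 86, 80, 88, 88]
t=4: [20, 46, 45, 20, 45, 45]
t=5: [81, 68, 87, 81, 63, 63]
t=6: [53, 77, 66, 53, 67, 67]
t=7: [62, 51, 46, 62, 52, 52]
t=8: [19, 31, 28, 19, 27, 27]
t=9: [64, 57, 55, 64, 58, 58]
t=10: [37, 44, 43, 37, 42, 42]
t=11: [109, 104, 104, 109, 105, 105]
t=12: [57, 61, 61, 57, 60, 60]
t=13: [42, 39, 39, 42, 40, 40]
t=14: [103, 106, 106, 103, 105, 105]
t=15: [57, 55, 55, 57, 55, 55]
t=16: [29, 30, 30, 29, 30, 30]
t=17: [73, 72, 72, 73, 72, 72]
t=18: [79, 80, 80, 79, 80, 80]
t=19: [102, 101, 101, 102, 101, 101]
t=20: [45, 46, 46, 45, 46, 46]
t=21: [20, 50, 50, 20, 50, 50]
t=22: [18, 25, 25, 18, 25, 25]
t=23: [55, 50, 50, 55, 50, 50]
t=24: [15, 19, 19, 15, 19, 19]
t=25: [39, 36, 36, 39, 36, 36]
t=26: [93, 95, 95, 93, 95, 95]
t=27: [26, 24, 24, 26, 24, 24]
t=28: [57, 58, 58, 57, 58, 58]
t=29: [36, 35, 35, 36, 35, 35]
t=30: [89, 90, 90, 89, 90, 90]
t=31: [11, 10, 10, 11, 10, 10]
t=32: [14, 15, 15, 14, 15, 15]
t=33: [28, 27, 27, 28, 27, 27]
t=34: [65, 66, 66, 65, 66, 66]
t=35: [60, 59, 59, 60, 59, 59]
t=36: [40, 41, 41, 40, 41, 41]
t=37: [106, 105, 105, 106, 105, 105]
t=38: [57, 58, 58, 57, 58, 58]

Answer: 10
Key observation: The state at step 28, [57, 58, 58, 57, 58, 58], reappears at step 38 — and no state repeats earlier — so the cycle the system enters has period 10.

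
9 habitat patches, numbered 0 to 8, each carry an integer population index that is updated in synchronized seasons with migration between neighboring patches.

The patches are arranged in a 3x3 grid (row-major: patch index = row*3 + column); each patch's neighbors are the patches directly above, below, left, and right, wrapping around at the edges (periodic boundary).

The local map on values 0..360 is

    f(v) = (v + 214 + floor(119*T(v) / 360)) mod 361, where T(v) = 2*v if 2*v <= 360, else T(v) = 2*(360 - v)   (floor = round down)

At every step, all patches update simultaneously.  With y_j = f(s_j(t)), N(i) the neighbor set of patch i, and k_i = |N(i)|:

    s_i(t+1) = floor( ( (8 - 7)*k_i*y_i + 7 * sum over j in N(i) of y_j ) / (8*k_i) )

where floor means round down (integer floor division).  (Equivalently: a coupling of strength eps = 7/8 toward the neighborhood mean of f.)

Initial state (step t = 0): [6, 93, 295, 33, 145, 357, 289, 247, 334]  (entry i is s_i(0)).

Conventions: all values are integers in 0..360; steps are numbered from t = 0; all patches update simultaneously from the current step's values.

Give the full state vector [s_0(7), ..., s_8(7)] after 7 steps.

Simulating step by step:
t=0: [6, 93, 295, 33, 145, 357, 289, 247, 334]
t=1: [170, 149, 164, 189, 156, 191, 213, 129, 192]
t=2: [135, 108, 135, 142, 118, 139, 132, 124, 131]
t=3: [68, 61, 66, 72, 63, 72, 73, 56, 72]
t=4: [326, 318, 326, 328, 321, 327, 326, 322, 325]
t=5: [200, 199, 200, 200, 200, 200, 201, 199, 200]
t=6: [158, 158, 158, 158, 158, 158, 158, 158, 158]
t=7: [115, 115, 115, 115, 115, 115, 115, 115, 115]

Answer: [115, 115, 115, 115, 115, 115, 115, 115, 115]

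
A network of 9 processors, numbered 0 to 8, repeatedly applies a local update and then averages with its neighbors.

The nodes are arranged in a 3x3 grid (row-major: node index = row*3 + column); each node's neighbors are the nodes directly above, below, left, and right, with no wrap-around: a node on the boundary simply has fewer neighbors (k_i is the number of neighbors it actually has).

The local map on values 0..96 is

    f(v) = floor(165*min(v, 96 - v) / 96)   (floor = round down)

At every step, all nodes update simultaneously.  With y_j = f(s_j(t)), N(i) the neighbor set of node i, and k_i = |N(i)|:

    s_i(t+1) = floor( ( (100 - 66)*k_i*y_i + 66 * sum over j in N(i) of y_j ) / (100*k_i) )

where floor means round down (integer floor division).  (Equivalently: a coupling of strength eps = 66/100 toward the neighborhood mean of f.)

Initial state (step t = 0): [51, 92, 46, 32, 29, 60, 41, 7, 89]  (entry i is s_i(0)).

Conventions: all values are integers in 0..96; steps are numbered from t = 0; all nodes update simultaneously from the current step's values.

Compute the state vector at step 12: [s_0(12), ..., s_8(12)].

Answer: [68, 73, 75, 56, 61, 65, 47, 49, 55]

Derivation:
t=0: [51, 92, 46, 32, 29, 60, 41, 7, 89]
t=1: [46, 47, 48, 61, 38, 51, 45, 32, 28]
t=2: [73, 76, 79, 69, 66, 69, 64, 60, 59]
t=3: [39, 37, 36, 47, 48, 47, 54, 57, 56]
t=4: [69, 67, 67, 75, 75, 73, 72, 71, 71]
t=5: [43, 45, 45, 39, 39, 41, 39, 40, 41]
t=6: [72, 73, 74, 68, 69, 70, 67, 68, 69]
t=7: [42, 40, 39, 46, 45, 43, 48, 47, 46]
t=8: [72, 70, 69, 77, 75, 73, 80, 79, 77]
t=9: [39, 42, 43, 33, 36, 38, 29, 30, 33]
t=10: [65, 68, 70, 57, 61, 63, 51, 53, 57]
t=11: [55, 50, 49, 64, 60, 56, 72, 69, 65]
t=12: [68, 73, 75, 56, 61, 65, 47, 49, 55]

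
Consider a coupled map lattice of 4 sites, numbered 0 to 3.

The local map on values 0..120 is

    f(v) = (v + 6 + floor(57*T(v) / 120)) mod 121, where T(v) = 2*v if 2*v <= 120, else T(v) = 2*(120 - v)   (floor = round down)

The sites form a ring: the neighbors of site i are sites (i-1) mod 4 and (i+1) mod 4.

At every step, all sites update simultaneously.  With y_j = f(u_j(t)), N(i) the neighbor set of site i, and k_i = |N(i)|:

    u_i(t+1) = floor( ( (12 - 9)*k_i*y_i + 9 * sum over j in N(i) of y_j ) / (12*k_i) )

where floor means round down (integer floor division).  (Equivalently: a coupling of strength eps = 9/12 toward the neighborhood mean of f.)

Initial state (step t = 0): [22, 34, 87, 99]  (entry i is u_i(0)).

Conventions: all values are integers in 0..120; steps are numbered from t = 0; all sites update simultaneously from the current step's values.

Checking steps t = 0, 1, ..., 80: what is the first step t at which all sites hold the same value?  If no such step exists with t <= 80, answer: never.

Answer: 3
Key observation: Synchronization is absorbing here: once all sites are equal they stay equal, and step 3 is the first all-equal step.

Derivation:
t=0: [22, 34, 87, 99]  (not all equal)
t=1: [40, 37, 28, 19]  (not all equal)
t=2: [66, 73, 60, 64]  (not all equal)
t=3: [2, 2, 2, 2]  (all equal)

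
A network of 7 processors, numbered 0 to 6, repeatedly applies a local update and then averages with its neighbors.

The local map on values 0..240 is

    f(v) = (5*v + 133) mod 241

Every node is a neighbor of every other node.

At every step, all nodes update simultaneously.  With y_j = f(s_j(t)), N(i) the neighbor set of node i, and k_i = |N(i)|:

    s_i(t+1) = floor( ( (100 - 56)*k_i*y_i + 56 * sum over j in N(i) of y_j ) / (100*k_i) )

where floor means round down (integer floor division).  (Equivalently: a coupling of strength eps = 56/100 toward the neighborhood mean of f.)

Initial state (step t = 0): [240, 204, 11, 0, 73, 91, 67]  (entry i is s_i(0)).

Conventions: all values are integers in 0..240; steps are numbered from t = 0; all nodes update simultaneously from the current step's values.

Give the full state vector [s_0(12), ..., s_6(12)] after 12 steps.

Answer: [138, 110, 110, 138, 89, 82, 138]

Derivation:
t=0: [240, 204, 11, 0, 73, 91, 67]
t=1: [136, 157, 157, 138, 97, 128, 170]
t=2: [104, 140, 140, 107, 120, 90, 79]
t=3: [127, 106, 106, 132, 71, 103, 84]
t=4: [82, 129, 129, 91, 69, 124, 91]
t=5: [81, 79, 79, 97, 142, 71, 97]
t=6: [70, 66, 66, 98, 92, 53, 98]
t=7: [93, 169, 169, 141, 131, 147, 141]
t=8: [94, 59, 59, 94, 77, 104, 94]
t=9: [130, 152, 152, 130, 100, 147, 130]
t=10: [96, 135, 135, 96, 128, 126, 96]
t=11: [106, 90, 90, 106, 78, 74, 106]
t=12: [138, 110, 110, 138, 89, 82, 138]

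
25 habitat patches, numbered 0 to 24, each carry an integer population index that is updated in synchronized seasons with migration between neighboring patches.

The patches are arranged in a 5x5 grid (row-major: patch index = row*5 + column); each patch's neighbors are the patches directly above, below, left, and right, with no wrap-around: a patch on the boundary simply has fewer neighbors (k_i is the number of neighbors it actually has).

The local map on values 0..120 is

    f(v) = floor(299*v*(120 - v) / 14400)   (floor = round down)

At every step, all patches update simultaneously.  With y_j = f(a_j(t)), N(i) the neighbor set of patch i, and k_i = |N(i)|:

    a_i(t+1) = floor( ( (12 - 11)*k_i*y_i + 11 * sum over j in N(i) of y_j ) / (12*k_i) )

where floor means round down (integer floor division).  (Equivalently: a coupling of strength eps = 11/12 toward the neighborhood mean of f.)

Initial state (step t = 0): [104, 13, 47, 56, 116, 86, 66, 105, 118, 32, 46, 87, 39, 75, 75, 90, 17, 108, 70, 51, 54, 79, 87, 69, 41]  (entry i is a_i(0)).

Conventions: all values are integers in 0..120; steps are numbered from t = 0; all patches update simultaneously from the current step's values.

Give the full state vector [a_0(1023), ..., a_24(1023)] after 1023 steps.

Simulating step by step:
t=0: [104, 13, 47, 56, 116, 86, 66, 105, 118, 32, 46, 87, 39, 75, 75, 90, 17, 108, 70, 51, 54, 79, 87, 69, 41]
t=1: [43, 57, 46, 31, 61, 59, 47, 51, 53, 30, 59, 61, 48, 54, 67, 59, 50, 55, 61, 69, 62, 57, 55, 66, 72]
t=2: [73, 70, 68, 71, 57, 71, 73, 71, 65, 71, 74, 72, 73, 72, 68, 73, 73, 72, 73, 72, 74, 73, 74, 73, 73]
t=3: [71, 71, 72, 73, 72, 70, 71, 72, 71, 73, 71, 70, 71, 72, 71, 70, 71, 70, 71, 71, 70, 70, 70, 70, 71]
t=4: [72, 71, 71, 71, 71, 72, 71, 71, 71, 71, 72, 72, 71, 71, 71, 72, 72, 72, 71, 72, 72, 72, 72, 72, 72]
t=5: [71, 71, 72, 72, 72, 71, 71, 72, 72, 72, 71, 71, 71, 72, 71, 71, 71, 71, 71, 71, 71, 71, 71, 71, 71]
t=6: [72, 71, 71, 71, 71, 72, 71, 71, 71, 71, 72, 72, 71, 71, 71, 72, 72, 72, 71, 72, 72, 72, 72, 72, 72]

Answer: [71, 71, 72, 72, 72, 71, 71, 72, 72, 72, 71, 71, 71, 72, 71, 71, 71, 71, 71, 71, 71, 71, 71, 71, 71]
Key observation: The state at step 4, [72, 71, 71, 71, 71, 72, 71, 71, 71, 71, 72, 72, 71, 71, 71, 72, 72, 72, 71, 72, 72, 72, 72, 72, 72], reappears at step 6: the system is in a cycle of period 2 from step 4 on.  Therefore the state at step 1023 equals the state at step 4 + ((1023 - 4) mod 2) = 5, which is [71, 71, 72, 72, 72, 71, 71, 72, 72, 72, 71, 71, 71, 72, 71, 71, 71, 71, 71, 71, 71, 71, 71, 71, 71].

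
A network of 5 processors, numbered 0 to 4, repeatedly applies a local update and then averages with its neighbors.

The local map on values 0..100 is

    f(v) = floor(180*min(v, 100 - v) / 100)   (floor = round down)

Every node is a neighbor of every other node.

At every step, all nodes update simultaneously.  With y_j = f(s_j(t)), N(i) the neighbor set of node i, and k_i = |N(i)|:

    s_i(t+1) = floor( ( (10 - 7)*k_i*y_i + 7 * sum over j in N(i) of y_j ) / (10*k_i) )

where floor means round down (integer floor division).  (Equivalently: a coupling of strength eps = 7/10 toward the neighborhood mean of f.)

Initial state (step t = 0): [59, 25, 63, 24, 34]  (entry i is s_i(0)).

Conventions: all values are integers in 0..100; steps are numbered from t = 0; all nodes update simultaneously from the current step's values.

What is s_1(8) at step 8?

Answer: s_1(8) = 61

Derivation:
t=0: [59, 25, 63, 24, 34]
t=1: [59, 56, 58, 55, 58]
t=2: [76, 76, 76, 77, 76]
t=3: [42, 42, 42, 42, 42]
t=4: [75, 75, 75, 75, 75]
t=5: [45, 45, 45, 45, 45]
t=6: [81, 81, 81, 81, 81]
t=7: [34, 34, 34, 34, 34]
t=8: [61, 61, 61, 61, 61]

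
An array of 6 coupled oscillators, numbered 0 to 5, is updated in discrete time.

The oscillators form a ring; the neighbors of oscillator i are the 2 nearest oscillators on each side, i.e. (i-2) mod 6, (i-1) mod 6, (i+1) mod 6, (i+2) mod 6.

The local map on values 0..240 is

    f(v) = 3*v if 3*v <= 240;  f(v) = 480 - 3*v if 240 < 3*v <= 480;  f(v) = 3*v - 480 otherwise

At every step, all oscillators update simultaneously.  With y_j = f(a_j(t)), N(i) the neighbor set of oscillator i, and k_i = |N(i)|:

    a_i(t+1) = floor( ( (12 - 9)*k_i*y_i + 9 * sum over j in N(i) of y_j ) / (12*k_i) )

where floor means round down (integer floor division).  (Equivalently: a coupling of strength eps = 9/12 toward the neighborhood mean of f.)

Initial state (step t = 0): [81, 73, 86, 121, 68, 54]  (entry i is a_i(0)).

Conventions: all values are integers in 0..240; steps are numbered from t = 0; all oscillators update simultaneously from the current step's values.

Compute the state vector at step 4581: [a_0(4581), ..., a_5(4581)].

Simulating step by step:
t=0: [81, 73, 86, 121, 68, 54]
t=1: [210, 193, 201, 180, 189, 186]
t=2: [110, 101, 105, 87, 98, 93]
t=3: [174, 182, 178, 191, 184, 187]
t=4: [61, 67, 64, 74, 68, 71]
t=5: [197, 202, 199, 207, 202, 205]
t=6: [122, 126, 123, 129, 126, 128]
t=7: [105, 103, 104, 100, 103, 101]
t=8: [170, 172, 170, 173, 172, 173]
t=9: [33, 34, 33, 36, 34, 36]
t=10: [101, 103, 101, 104, 103, 104]
t=11: [173, 172, 173, 170, 172, 170]
t=12: [36, 34, 36, 33, 34, 33]
t=13: [104, 103, 104, 101, 103, 101]
t=14: [170, 172, 170, 173, 172, 173]

Answer: [33, 34, 33, 36, 34, 36]
Key observation: The state at step 8, [170, 172, 170, 173, 172, 173], reappears at step 14: the system is in a cycle of period 6 from step 8 on.  Therefore the state at step 4581 equals the state at step 8 + ((4581 - 8) mod 6) = 9, which is [33, 34, 33, 36, 34, 36].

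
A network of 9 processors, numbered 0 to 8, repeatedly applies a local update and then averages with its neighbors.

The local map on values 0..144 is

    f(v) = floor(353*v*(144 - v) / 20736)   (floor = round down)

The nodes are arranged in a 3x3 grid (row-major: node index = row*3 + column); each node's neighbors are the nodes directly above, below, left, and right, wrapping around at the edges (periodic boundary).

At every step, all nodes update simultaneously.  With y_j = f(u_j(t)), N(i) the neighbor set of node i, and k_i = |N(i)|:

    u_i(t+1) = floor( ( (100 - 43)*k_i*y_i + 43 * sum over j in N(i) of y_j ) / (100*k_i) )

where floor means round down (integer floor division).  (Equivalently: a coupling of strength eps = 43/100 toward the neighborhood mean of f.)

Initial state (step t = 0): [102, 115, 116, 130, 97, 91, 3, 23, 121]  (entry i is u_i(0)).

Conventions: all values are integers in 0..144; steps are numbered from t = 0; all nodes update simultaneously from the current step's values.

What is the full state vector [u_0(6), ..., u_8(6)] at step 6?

Answer: [85, 85, 85, 85, 85, 85, 85, 85, 85]

Derivation:
t=0: [102, 115, 116, 130, 97, 91, 3, 23, 121]
t=1: [56, 58, 58, 42, 67, 69, 25, 46, 47]
t=2: [78, 83, 83, 74, 83, 84, 61, 75, 75]
t=3: [86, 86, 86, 87, 86, 85, 86, 87, 87]
t=4: [84, 84, 84, 84, 84, 84, 84, 84, 84]
t=5: [85, 85, 85, 85, 85, 85, 85, 85, 85]
t=6: [85, 85, 85, 85, 85, 85, 85, 85, 85]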